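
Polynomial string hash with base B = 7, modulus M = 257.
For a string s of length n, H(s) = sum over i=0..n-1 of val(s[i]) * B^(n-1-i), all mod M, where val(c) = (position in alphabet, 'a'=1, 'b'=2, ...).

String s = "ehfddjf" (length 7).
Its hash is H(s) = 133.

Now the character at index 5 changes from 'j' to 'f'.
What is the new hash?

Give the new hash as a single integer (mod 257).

Answer: 105

Derivation:
val('j') = 10, val('f') = 6
Position k = 5, exponent = n-1-k = 1
B^1 mod M = 7^1 mod 257 = 7
Delta = (6 - 10) * 7 mod 257 = 229
New hash = (133 + 229) mod 257 = 105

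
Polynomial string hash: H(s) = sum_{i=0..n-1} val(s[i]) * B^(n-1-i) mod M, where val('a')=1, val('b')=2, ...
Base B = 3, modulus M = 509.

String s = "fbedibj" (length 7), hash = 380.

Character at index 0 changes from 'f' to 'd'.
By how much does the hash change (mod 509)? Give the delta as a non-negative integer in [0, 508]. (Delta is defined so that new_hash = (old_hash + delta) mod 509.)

Delta formula: (val(new) - val(old)) * B^(n-1-k) mod M
  val('d') - val('f') = 4 - 6 = -2
  B^(n-1-k) = 3^6 mod 509 = 220
  Delta = -2 * 220 mod 509 = 69

Answer: 69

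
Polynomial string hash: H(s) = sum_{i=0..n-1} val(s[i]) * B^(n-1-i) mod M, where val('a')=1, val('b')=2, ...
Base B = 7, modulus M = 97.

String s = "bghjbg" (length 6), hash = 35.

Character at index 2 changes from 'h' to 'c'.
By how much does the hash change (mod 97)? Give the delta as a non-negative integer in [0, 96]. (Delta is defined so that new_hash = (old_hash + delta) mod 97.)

Answer: 31

Derivation:
Delta formula: (val(new) - val(old)) * B^(n-1-k) mod M
  val('c') - val('h') = 3 - 8 = -5
  B^(n-1-k) = 7^3 mod 97 = 52
  Delta = -5 * 52 mod 97 = 31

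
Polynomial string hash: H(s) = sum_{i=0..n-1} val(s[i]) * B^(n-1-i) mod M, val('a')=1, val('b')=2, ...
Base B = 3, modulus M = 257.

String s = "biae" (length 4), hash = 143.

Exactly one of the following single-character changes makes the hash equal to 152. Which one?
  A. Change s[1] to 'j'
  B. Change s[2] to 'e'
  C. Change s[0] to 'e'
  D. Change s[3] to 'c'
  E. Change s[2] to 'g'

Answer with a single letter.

Option A: s[1]='i'->'j', delta=(10-9)*3^2 mod 257 = 9, hash=143+9 mod 257 = 152 <-- target
Option B: s[2]='a'->'e', delta=(5-1)*3^1 mod 257 = 12, hash=143+12 mod 257 = 155
Option C: s[0]='b'->'e', delta=(5-2)*3^3 mod 257 = 81, hash=143+81 mod 257 = 224
Option D: s[3]='e'->'c', delta=(3-5)*3^0 mod 257 = 255, hash=143+255 mod 257 = 141
Option E: s[2]='a'->'g', delta=(7-1)*3^1 mod 257 = 18, hash=143+18 mod 257 = 161

Answer: A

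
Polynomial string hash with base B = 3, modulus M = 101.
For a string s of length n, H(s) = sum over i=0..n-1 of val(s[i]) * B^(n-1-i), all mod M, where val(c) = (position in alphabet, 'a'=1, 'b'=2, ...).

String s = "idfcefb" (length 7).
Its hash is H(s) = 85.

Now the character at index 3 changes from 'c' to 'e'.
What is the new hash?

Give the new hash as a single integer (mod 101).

Answer: 38

Derivation:
val('c') = 3, val('e') = 5
Position k = 3, exponent = n-1-k = 3
B^3 mod M = 3^3 mod 101 = 27
Delta = (5 - 3) * 27 mod 101 = 54
New hash = (85 + 54) mod 101 = 38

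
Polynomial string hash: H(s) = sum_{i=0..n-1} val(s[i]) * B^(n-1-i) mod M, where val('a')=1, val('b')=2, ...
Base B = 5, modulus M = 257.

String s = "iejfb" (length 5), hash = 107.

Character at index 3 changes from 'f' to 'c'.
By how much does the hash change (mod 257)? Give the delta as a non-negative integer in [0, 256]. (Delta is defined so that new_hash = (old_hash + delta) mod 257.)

Answer: 242

Derivation:
Delta formula: (val(new) - val(old)) * B^(n-1-k) mod M
  val('c') - val('f') = 3 - 6 = -3
  B^(n-1-k) = 5^1 mod 257 = 5
  Delta = -3 * 5 mod 257 = 242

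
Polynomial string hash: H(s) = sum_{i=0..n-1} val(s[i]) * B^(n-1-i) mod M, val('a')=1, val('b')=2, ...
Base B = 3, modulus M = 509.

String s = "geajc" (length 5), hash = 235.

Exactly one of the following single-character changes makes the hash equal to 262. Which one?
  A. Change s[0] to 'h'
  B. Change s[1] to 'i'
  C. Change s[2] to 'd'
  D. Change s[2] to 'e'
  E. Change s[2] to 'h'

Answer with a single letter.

Answer: C

Derivation:
Option A: s[0]='g'->'h', delta=(8-7)*3^4 mod 509 = 81, hash=235+81 mod 509 = 316
Option B: s[1]='e'->'i', delta=(9-5)*3^3 mod 509 = 108, hash=235+108 mod 509 = 343
Option C: s[2]='a'->'d', delta=(4-1)*3^2 mod 509 = 27, hash=235+27 mod 509 = 262 <-- target
Option D: s[2]='a'->'e', delta=(5-1)*3^2 mod 509 = 36, hash=235+36 mod 509 = 271
Option E: s[2]='a'->'h', delta=(8-1)*3^2 mod 509 = 63, hash=235+63 mod 509 = 298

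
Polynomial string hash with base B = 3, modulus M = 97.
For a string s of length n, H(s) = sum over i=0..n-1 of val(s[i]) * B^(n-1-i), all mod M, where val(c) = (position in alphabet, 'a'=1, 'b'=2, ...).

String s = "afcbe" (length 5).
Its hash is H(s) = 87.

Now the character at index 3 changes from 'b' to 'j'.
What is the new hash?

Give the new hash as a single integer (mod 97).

Answer: 14

Derivation:
val('b') = 2, val('j') = 10
Position k = 3, exponent = n-1-k = 1
B^1 mod M = 3^1 mod 97 = 3
Delta = (10 - 2) * 3 mod 97 = 24
New hash = (87 + 24) mod 97 = 14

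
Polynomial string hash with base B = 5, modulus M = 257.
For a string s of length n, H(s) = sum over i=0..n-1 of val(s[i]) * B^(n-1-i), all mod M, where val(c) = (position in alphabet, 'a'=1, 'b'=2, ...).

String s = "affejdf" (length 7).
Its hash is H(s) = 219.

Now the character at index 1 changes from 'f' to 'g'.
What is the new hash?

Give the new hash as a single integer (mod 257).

Answer: 3

Derivation:
val('f') = 6, val('g') = 7
Position k = 1, exponent = n-1-k = 5
B^5 mod M = 5^5 mod 257 = 41
Delta = (7 - 6) * 41 mod 257 = 41
New hash = (219 + 41) mod 257 = 3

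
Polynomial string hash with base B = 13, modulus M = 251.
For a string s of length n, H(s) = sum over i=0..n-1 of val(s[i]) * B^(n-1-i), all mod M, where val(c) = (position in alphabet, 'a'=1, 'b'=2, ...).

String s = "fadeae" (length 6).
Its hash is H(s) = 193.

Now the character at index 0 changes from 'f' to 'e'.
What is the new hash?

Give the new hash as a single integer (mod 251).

Answer: 129

Derivation:
val('f') = 6, val('e') = 5
Position k = 0, exponent = n-1-k = 5
B^5 mod M = 13^5 mod 251 = 64
Delta = (5 - 6) * 64 mod 251 = 187
New hash = (193 + 187) mod 251 = 129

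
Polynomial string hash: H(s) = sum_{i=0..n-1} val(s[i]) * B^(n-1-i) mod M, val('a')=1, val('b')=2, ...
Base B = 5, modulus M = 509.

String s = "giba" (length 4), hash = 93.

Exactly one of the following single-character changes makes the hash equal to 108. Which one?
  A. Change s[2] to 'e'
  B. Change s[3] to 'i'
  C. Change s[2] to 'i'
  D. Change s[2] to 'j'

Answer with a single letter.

Option A: s[2]='b'->'e', delta=(5-2)*5^1 mod 509 = 15, hash=93+15 mod 509 = 108 <-- target
Option B: s[3]='a'->'i', delta=(9-1)*5^0 mod 509 = 8, hash=93+8 mod 509 = 101
Option C: s[2]='b'->'i', delta=(9-2)*5^1 mod 509 = 35, hash=93+35 mod 509 = 128
Option D: s[2]='b'->'j', delta=(10-2)*5^1 mod 509 = 40, hash=93+40 mod 509 = 133

Answer: A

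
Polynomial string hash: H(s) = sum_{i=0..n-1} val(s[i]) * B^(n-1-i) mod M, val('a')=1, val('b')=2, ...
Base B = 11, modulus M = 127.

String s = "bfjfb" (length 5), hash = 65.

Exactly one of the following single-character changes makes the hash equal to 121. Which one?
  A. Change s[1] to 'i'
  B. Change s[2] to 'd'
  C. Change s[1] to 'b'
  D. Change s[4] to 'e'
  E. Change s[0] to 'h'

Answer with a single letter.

Answer: A

Derivation:
Option A: s[1]='f'->'i', delta=(9-6)*11^3 mod 127 = 56, hash=65+56 mod 127 = 121 <-- target
Option B: s[2]='j'->'d', delta=(4-10)*11^2 mod 127 = 36, hash=65+36 mod 127 = 101
Option C: s[1]='f'->'b', delta=(2-6)*11^3 mod 127 = 10, hash=65+10 mod 127 = 75
Option D: s[4]='b'->'e', delta=(5-2)*11^0 mod 127 = 3, hash=65+3 mod 127 = 68
Option E: s[0]='b'->'h', delta=(8-2)*11^4 mod 127 = 89, hash=65+89 mod 127 = 27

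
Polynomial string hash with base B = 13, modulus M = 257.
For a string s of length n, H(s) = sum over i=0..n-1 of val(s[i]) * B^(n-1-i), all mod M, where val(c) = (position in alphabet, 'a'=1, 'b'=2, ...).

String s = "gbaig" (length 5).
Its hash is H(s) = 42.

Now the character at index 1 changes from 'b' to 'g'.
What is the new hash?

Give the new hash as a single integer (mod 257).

Answer: 233

Derivation:
val('b') = 2, val('g') = 7
Position k = 1, exponent = n-1-k = 3
B^3 mod M = 13^3 mod 257 = 141
Delta = (7 - 2) * 141 mod 257 = 191
New hash = (42 + 191) mod 257 = 233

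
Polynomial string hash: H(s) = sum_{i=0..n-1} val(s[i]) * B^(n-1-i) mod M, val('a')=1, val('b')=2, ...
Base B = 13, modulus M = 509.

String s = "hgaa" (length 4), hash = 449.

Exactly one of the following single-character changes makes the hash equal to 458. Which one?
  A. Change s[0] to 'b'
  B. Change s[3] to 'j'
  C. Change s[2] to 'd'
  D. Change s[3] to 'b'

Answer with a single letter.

Answer: B

Derivation:
Option A: s[0]='h'->'b', delta=(2-8)*13^3 mod 509 = 52, hash=449+52 mod 509 = 501
Option B: s[3]='a'->'j', delta=(10-1)*13^0 mod 509 = 9, hash=449+9 mod 509 = 458 <-- target
Option C: s[2]='a'->'d', delta=(4-1)*13^1 mod 509 = 39, hash=449+39 mod 509 = 488
Option D: s[3]='a'->'b', delta=(2-1)*13^0 mod 509 = 1, hash=449+1 mod 509 = 450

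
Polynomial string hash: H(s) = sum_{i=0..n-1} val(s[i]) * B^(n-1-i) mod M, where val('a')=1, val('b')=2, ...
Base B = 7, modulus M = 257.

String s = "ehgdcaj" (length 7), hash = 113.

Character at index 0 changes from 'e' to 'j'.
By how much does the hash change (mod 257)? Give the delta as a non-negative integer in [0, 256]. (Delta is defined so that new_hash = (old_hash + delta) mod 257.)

Delta formula: (val(new) - val(old)) * B^(n-1-k) mod M
  val('j') - val('e') = 10 - 5 = 5
  B^(n-1-k) = 7^6 mod 257 = 200
  Delta = 5 * 200 mod 257 = 229

Answer: 229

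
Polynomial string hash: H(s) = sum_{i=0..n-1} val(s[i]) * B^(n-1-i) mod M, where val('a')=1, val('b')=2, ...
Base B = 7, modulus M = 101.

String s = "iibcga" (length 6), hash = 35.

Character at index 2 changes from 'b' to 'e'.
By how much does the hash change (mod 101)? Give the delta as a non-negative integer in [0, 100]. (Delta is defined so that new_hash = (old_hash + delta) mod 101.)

Delta formula: (val(new) - val(old)) * B^(n-1-k) mod M
  val('e') - val('b') = 5 - 2 = 3
  B^(n-1-k) = 7^3 mod 101 = 40
  Delta = 3 * 40 mod 101 = 19

Answer: 19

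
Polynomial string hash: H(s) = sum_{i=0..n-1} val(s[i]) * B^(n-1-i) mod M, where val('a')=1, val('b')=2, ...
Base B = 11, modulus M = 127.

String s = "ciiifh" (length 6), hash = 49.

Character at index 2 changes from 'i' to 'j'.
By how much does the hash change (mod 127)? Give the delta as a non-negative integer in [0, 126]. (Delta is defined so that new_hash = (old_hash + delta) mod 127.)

Answer: 61

Derivation:
Delta formula: (val(new) - val(old)) * B^(n-1-k) mod M
  val('j') - val('i') = 10 - 9 = 1
  B^(n-1-k) = 11^3 mod 127 = 61
  Delta = 1 * 61 mod 127 = 61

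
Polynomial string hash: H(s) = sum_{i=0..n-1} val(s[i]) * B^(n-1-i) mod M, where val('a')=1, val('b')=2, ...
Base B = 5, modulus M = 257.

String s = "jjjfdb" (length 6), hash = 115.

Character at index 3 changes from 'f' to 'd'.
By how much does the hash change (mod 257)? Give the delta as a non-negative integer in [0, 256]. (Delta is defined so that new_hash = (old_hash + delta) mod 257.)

Answer: 207

Derivation:
Delta formula: (val(new) - val(old)) * B^(n-1-k) mod M
  val('d') - val('f') = 4 - 6 = -2
  B^(n-1-k) = 5^2 mod 257 = 25
  Delta = -2 * 25 mod 257 = 207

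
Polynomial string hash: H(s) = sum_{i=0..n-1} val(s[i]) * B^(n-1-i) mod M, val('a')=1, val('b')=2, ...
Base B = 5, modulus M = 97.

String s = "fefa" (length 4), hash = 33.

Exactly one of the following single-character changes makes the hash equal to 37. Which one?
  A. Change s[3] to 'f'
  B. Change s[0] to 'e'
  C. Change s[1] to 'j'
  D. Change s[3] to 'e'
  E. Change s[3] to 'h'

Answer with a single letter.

Option A: s[3]='a'->'f', delta=(6-1)*5^0 mod 97 = 5, hash=33+5 mod 97 = 38
Option B: s[0]='f'->'e', delta=(5-6)*5^3 mod 97 = 69, hash=33+69 mod 97 = 5
Option C: s[1]='e'->'j', delta=(10-5)*5^2 mod 97 = 28, hash=33+28 mod 97 = 61
Option D: s[3]='a'->'e', delta=(5-1)*5^0 mod 97 = 4, hash=33+4 mod 97 = 37 <-- target
Option E: s[3]='a'->'h', delta=(8-1)*5^0 mod 97 = 7, hash=33+7 mod 97 = 40

Answer: D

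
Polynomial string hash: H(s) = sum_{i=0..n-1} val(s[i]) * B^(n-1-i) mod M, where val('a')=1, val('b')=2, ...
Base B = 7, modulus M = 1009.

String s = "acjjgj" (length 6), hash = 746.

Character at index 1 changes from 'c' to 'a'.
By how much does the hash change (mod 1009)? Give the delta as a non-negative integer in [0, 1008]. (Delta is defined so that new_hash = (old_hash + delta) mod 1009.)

Delta formula: (val(new) - val(old)) * B^(n-1-k) mod M
  val('a') - val('c') = 1 - 3 = -2
  B^(n-1-k) = 7^4 mod 1009 = 383
  Delta = -2 * 383 mod 1009 = 243

Answer: 243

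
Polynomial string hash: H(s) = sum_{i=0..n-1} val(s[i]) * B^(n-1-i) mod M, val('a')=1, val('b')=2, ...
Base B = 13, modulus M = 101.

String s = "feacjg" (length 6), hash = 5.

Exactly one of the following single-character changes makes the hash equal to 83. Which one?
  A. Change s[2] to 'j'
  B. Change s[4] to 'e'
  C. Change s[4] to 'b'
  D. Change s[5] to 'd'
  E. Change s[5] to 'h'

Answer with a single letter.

Answer: A

Derivation:
Option A: s[2]='a'->'j', delta=(10-1)*13^3 mod 101 = 78, hash=5+78 mod 101 = 83 <-- target
Option B: s[4]='j'->'e', delta=(5-10)*13^1 mod 101 = 36, hash=5+36 mod 101 = 41
Option C: s[4]='j'->'b', delta=(2-10)*13^1 mod 101 = 98, hash=5+98 mod 101 = 2
Option D: s[5]='g'->'d', delta=(4-7)*13^0 mod 101 = 98, hash=5+98 mod 101 = 2
Option E: s[5]='g'->'h', delta=(8-7)*13^0 mod 101 = 1, hash=5+1 mod 101 = 6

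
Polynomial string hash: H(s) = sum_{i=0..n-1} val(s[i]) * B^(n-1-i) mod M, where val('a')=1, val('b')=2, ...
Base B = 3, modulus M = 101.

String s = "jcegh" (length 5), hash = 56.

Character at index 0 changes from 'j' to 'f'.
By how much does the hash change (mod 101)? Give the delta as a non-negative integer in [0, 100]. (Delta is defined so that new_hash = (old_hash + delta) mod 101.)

Answer: 80

Derivation:
Delta formula: (val(new) - val(old)) * B^(n-1-k) mod M
  val('f') - val('j') = 6 - 10 = -4
  B^(n-1-k) = 3^4 mod 101 = 81
  Delta = -4 * 81 mod 101 = 80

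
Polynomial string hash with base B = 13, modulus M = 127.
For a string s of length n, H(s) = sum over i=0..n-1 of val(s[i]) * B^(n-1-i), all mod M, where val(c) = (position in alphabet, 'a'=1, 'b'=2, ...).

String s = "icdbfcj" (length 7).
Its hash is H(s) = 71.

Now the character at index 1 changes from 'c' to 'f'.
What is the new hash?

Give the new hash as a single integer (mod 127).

Answer: 33

Derivation:
val('c') = 3, val('f') = 6
Position k = 1, exponent = n-1-k = 5
B^5 mod M = 13^5 mod 127 = 72
Delta = (6 - 3) * 72 mod 127 = 89
New hash = (71 + 89) mod 127 = 33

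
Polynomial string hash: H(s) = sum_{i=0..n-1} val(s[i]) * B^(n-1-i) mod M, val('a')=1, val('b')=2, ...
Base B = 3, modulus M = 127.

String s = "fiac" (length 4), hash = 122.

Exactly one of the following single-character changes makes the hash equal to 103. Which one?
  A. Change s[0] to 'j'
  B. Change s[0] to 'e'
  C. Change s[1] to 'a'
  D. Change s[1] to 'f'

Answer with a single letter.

Option A: s[0]='f'->'j', delta=(10-6)*3^3 mod 127 = 108, hash=122+108 mod 127 = 103 <-- target
Option B: s[0]='f'->'e', delta=(5-6)*3^3 mod 127 = 100, hash=122+100 mod 127 = 95
Option C: s[1]='i'->'a', delta=(1-9)*3^2 mod 127 = 55, hash=122+55 mod 127 = 50
Option D: s[1]='i'->'f', delta=(6-9)*3^2 mod 127 = 100, hash=122+100 mod 127 = 95

Answer: A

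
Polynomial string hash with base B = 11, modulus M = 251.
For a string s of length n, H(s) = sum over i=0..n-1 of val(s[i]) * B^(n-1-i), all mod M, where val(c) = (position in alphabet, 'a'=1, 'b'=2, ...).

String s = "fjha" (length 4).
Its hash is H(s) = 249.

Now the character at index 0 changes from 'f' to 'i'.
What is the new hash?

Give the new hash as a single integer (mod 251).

Answer: 226

Derivation:
val('f') = 6, val('i') = 9
Position k = 0, exponent = n-1-k = 3
B^3 mod M = 11^3 mod 251 = 76
Delta = (9 - 6) * 76 mod 251 = 228
New hash = (249 + 228) mod 251 = 226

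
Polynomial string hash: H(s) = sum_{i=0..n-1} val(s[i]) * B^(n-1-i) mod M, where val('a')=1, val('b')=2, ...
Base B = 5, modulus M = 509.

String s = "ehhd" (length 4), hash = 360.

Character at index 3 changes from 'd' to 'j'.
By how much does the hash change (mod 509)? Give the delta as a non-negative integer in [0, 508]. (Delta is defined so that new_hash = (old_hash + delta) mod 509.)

Delta formula: (val(new) - val(old)) * B^(n-1-k) mod M
  val('j') - val('d') = 10 - 4 = 6
  B^(n-1-k) = 5^0 mod 509 = 1
  Delta = 6 * 1 mod 509 = 6

Answer: 6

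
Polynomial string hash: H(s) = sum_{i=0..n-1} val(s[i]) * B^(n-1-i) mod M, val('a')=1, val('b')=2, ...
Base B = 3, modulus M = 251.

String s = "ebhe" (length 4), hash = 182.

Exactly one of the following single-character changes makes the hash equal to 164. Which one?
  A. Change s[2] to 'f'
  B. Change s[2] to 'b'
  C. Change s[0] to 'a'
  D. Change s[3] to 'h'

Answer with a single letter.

Option A: s[2]='h'->'f', delta=(6-8)*3^1 mod 251 = 245, hash=182+245 mod 251 = 176
Option B: s[2]='h'->'b', delta=(2-8)*3^1 mod 251 = 233, hash=182+233 mod 251 = 164 <-- target
Option C: s[0]='e'->'a', delta=(1-5)*3^3 mod 251 = 143, hash=182+143 mod 251 = 74
Option D: s[3]='e'->'h', delta=(8-5)*3^0 mod 251 = 3, hash=182+3 mod 251 = 185

Answer: B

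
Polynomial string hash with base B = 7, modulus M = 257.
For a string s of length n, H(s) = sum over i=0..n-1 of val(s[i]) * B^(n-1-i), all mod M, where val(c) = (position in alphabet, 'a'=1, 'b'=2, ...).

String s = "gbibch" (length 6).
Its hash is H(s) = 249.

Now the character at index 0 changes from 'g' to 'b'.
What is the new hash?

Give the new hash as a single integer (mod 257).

Answer: 253

Derivation:
val('g') = 7, val('b') = 2
Position k = 0, exponent = n-1-k = 5
B^5 mod M = 7^5 mod 257 = 102
Delta = (2 - 7) * 102 mod 257 = 4
New hash = (249 + 4) mod 257 = 253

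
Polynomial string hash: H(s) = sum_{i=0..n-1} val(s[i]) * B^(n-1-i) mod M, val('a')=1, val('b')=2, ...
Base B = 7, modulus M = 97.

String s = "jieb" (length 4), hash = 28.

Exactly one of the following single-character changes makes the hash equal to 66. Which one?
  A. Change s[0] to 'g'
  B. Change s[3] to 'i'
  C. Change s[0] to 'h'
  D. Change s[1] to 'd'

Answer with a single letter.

Answer: A

Derivation:
Option A: s[0]='j'->'g', delta=(7-10)*7^3 mod 97 = 38, hash=28+38 mod 97 = 66 <-- target
Option B: s[3]='b'->'i', delta=(9-2)*7^0 mod 97 = 7, hash=28+7 mod 97 = 35
Option C: s[0]='j'->'h', delta=(8-10)*7^3 mod 97 = 90, hash=28+90 mod 97 = 21
Option D: s[1]='i'->'d', delta=(4-9)*7^2 mod 97 = 46, hash=28+46 mod 97 = 74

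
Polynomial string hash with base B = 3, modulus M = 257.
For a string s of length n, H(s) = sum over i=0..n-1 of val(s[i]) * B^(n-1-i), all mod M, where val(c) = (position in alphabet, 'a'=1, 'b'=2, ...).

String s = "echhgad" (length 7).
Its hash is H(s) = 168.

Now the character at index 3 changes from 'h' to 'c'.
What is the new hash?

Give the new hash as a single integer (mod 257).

val('h') = 8, val('c') = 3
Position k = 3, exponent = n-1-k = 3
B^3 mod M = 3^3 mod 257 = 27
Delta = (3 - 8) * 27 mod 257 = 122
New hash = (168 + 122) mod 257 = 33

Answer: 33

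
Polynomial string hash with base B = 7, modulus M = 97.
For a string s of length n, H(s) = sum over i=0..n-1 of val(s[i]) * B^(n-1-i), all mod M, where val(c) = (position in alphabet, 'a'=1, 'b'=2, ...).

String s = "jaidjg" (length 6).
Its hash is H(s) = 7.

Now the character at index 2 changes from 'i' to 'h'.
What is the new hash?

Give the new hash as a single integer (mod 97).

val('i') = 9, val('h') = 8
Position k = 2, exponent = n-1-k = 3
B^3 mod M = 7^3 mod 97 = 52
Delta = (8 - 9) * 52 mod 97 = 45
New hash = (7 + 45) mod 97 = 52

Answer: 52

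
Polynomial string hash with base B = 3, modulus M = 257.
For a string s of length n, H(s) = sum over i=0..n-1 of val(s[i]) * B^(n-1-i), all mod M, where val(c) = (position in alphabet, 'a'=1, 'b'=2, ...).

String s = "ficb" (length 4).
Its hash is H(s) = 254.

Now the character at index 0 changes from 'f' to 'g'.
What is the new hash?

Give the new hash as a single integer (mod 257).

Answer: 24

Derivation:
val('f') = 6, val('g') = 7
Position k = 0, exponent = n-1-k = 3
B^3 mod M = 3^3 mod 257 = 27
Delta = (7 - 6) * 27 mod 257 = 27
New hash = (254 + 27) mod 257 = 24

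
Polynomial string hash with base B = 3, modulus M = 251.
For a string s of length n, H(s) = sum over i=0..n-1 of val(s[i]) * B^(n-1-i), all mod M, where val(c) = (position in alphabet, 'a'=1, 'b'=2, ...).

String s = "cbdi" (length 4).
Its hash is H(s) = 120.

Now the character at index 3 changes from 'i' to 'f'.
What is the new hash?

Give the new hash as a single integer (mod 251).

Answer: 117

Derivation:
val('i') = 9, val('f') = 6
Position k = 3, exponent = n-1-k = 0
B^0 mod M = 3^0 mod 251 = 1
Delta = (6 - 9) * 1 mod 251 = 248
New hash = (120 + 248) mod 251 = 117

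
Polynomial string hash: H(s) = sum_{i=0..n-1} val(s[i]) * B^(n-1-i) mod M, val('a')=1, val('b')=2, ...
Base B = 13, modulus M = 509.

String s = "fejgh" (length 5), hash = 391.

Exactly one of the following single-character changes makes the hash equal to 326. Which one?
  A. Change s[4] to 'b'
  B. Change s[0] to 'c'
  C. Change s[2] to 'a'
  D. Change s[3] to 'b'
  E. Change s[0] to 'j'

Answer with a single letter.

Option A: s[4]='h'->'b', delta=(2-8)*13^0 mod 509 = 503, hash=391+503 mod 509 = 385
Option B: s[0]='f'->'c', delta=(3-6)*13^4 mod 509 = 338, hash=391+338 mod 509 = 220
Option C: s[2]='j'->'a', delta=(1-10)*13^2 mod 509 = 6, hash=391+6 mod 509 = 397
Option D: s[3]='g'->'b', delta=(2-7)*13^1 mod 509 = 444, hash=391+444 mod 509 = 326 <-- target
Option E: s[0]='f'->'j', delta=(10-6)*13^4 mod 509 = 228, hash=391+228 mod 509 = 110

Answer: D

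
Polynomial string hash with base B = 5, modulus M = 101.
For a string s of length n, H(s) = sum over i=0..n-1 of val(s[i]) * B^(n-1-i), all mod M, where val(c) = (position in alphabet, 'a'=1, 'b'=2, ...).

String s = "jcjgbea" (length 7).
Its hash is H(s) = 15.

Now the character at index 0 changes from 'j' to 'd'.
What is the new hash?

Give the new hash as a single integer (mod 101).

val('j') = 10, val('d') = 4
Position k = 0, exponent = n-1-k = 6
B^6 mod M = 5^6 mod 101 = 71
Delta = (4 - 10) * 71 mod 101 = 79
New hash = (15 + 79) mod 101 = 94

Answer: 94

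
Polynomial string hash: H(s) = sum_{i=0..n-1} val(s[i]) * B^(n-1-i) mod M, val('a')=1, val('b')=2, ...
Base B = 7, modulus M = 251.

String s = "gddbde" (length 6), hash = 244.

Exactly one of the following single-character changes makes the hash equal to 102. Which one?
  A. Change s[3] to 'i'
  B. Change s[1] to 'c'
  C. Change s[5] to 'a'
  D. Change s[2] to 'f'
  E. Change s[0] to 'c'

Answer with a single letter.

Answer: B

Derivation:
Option A: s[3]='b'->'i', delta=(9-2)*7^2 mod 251 = 92, hash=244+92 mod 251 = 85
Option B: s[1]='d'->'c', delta=(3-4)*7^4 mod 251 = 109, hash=244+109 mod 251 = 102 <-- target
Option C: s[5]='e'->'a', delta=(1-5)*7^0 mod 251 = 247, hash=244+247 mod 251 = 240
Option D: s[2]='d'->'f', delta=(6-4)*7^3 mod 251 = 184, hash=244+184 mod 251 = 177
Option E: s[0]='g'->'c', delta=(3-7)*7^5 mod 251 = 40, hash=244+40 mod 251 = 33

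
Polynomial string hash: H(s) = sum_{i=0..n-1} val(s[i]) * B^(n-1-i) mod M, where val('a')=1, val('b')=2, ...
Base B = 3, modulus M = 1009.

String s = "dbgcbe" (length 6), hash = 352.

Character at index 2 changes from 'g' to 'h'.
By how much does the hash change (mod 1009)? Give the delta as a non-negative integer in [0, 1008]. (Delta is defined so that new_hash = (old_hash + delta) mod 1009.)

Delta formula: (val(new) - val(old)) * B^(n-1-k) mod M
  val('h') - val('g') = 8 - 7 = 1
  B^(n-1-k) = 3^3 mod 1009 = 27
  Delta = 1 * 27 mod 1009 = 27

Answer: 27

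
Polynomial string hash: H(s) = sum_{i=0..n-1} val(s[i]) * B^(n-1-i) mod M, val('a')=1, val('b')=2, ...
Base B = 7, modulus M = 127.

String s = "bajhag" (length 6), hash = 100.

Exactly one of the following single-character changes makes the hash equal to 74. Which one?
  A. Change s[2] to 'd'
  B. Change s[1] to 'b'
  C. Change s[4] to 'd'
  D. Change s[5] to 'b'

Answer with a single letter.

Option A: s[2]='j'->'d', delta=(4-10)*7^3 mod 127 = 101, hash=100+101 mod 127 = 74 <-- target
Option B: s[1]='a'->'b', delta=(2-1)*7^4 mod 127 = 115, hash=100+115 mod 127 = 88
Option C: s[4]='a'->'d', delta=(4-1)*7^1 mod 127 = 21, hash=100+21 mod 127 = 121
Option D: s[5]='g'->'b', delta=(2-7)*7^0 mod 127 = 122, hash=100+122 mod 127 = 95

Answer: A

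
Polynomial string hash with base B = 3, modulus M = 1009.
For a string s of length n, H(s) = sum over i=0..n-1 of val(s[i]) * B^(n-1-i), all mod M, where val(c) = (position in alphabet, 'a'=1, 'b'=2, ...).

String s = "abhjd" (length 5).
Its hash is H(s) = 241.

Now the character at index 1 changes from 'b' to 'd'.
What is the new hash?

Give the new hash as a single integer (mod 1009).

val('b') = 2, val('d') = 4
Position k = 1, exponent = n-1-k = 3
B^3 mod M = 3^3 mod 1009 = 27
Delta = (4 - 2) * 27 mod 1009 = 54
New hash = (241 + 54) mod 1009 = 295

Answer: 295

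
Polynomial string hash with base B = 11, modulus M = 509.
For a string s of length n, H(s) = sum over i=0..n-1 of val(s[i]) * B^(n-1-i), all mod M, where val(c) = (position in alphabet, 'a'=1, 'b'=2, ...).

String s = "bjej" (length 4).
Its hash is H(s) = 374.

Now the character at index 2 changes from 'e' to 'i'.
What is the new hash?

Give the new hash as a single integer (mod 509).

val('e') = 5, val('i') = 9
Position k = 2, exponent = n-1-k = 1
B^1 mod M = 11^1 mod 509 = 11
Delta = (9 - 5) * 11 mod 509 = 44
New hash = (374 + 44) mod 509 = 418

Answer: 418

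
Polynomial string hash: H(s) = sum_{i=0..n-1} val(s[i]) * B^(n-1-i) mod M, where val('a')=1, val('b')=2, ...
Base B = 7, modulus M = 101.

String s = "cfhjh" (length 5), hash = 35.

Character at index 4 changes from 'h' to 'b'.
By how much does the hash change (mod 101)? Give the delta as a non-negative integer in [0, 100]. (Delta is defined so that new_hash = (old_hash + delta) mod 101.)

Delta formula: (val(new) - val(old)) * B^(n-1-k) mod M
  val('b') - val('h') = 2 - 8 = -6
  B^(n-1-k) = 7^0 mod 101 = 1
  Delta = -6 * 1 mod 101 = 95

Answer: 95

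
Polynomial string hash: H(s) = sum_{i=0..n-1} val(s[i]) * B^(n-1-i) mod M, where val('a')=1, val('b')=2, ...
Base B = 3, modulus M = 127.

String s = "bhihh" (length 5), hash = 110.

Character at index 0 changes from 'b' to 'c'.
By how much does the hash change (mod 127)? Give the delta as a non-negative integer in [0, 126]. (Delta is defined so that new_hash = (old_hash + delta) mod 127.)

Answer: 81

Derivation:
Delta formula: (val(new) - val(old)) * B^(n-1-k) mod M
  val('c') - val('b') = 3 - 2 = 1
  B^(n-1-k) = 3^4 mod 127 = 81
  Delta = 1 * 81 mod 127 = 81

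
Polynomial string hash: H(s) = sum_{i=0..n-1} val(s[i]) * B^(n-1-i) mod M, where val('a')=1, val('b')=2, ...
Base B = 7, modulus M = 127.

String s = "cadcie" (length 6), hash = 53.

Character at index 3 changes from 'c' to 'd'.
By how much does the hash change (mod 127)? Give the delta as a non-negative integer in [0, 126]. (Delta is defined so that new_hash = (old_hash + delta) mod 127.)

Answer: 49

Derivation:
Delta formula: (val(new) - val(old)) * B^(n-1-k) mod M
  val('d') - val('c') = 4 - 3 = 1
  B^(n-1-k) = 7^2 mod 127 = 49
  Delta = 1 * 49 mod 127 = 49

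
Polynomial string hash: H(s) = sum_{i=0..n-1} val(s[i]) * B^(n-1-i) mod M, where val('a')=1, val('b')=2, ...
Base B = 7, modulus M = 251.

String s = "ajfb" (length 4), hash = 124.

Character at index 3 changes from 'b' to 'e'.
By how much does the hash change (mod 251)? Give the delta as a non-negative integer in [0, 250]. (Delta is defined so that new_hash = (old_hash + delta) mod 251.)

Delta formula: (val(new) - val(old)) * B^(n-1-k) mod M
  val('e') - val('b') = 5 - 2 = 3
  B^(n-1-k) = 7^0 mod 251 = 1
  Delta = 3 * 1 mod 251 = 3

Answer: 3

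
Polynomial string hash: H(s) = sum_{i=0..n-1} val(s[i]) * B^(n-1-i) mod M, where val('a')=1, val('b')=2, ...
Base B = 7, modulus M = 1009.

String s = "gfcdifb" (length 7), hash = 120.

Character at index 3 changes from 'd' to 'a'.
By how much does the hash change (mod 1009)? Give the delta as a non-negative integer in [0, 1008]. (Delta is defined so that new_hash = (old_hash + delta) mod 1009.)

Answer: 989

Derivation:
Delta formula: (val(new) - val(old)) * B^(n-1-k) mod M
  val('a') - val('d') = 1 - 4 = -3
  B^(n-1-k) = 7^3 mod 1009 = 343
  Delta = -3 * 343 mod 1009 = 989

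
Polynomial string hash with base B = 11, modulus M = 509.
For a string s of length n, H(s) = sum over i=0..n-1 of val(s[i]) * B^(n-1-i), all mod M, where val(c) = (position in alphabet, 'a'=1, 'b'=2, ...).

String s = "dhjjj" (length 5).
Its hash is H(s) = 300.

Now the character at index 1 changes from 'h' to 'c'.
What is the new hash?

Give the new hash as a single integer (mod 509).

Answer: 262

Derivation:
val('h') = 8, val('c') = 3
Position k = 1, exponent = n-1-k = 3
B^3 mod M = 11^3 mod 509 = 313
Delta = (3 - 8) * 313 mod 509 = 471
New hash = (300 + 471) mod 509 = 262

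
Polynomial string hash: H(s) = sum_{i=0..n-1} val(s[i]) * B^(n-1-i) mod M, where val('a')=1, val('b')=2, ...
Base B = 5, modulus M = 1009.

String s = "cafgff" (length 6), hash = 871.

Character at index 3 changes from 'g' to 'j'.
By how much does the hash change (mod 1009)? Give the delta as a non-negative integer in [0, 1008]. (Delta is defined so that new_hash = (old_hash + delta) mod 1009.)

Delta formula: (val(new) - val(old)) * B^(n-1-k) mod M
  val('j') - val('g') = 10 - 7 = 3
  B^(n-1-k) = 5^2 mod 1009 = 25
  Delta = 3 * 25 mod 1009 = 75

Answer: 75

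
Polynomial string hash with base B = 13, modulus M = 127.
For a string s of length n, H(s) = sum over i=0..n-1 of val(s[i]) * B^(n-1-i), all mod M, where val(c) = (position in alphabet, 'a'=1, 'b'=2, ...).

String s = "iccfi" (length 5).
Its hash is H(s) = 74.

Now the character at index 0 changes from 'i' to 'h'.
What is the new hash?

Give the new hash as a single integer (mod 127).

Answer: 88

Derivation:
val('i') = 9, val('h') = 8
Position k = 0, exponent = n-1-k = 4
B^4 mod M = 13^4 mod 127 = 113
Delta = (8 - 9) * 113 mod 127 = 14
New hash = (74 + 14) mod 127 = 88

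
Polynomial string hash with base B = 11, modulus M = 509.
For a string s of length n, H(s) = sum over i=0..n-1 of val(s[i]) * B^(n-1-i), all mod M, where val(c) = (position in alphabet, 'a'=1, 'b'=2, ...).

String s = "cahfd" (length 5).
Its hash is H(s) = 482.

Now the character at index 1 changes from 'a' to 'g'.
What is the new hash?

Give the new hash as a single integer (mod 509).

val('a') = 1, val('g') = 7
Position k = 1, exponent = n-1-k = 3
B^3 mod M = 11^3 mod 509 = 313
Delta = (7 - 1) * 313 mod 509 = 351
New hash = (482 + 351) mod 509 = 324

Answer: 324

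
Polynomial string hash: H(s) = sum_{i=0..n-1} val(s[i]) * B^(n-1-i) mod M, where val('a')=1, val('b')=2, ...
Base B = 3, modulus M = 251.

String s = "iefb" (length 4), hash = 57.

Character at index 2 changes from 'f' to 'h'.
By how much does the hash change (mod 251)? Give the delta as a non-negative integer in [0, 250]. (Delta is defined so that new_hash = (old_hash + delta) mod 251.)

Delta formula: (val(new) - val(old)) * B^(n-1-k) mod M
  val('h') - val('f') = 8 - 6 = 2
  B^(n-1-k) = 3^1 mod 251 = 3
  Delta = 2 * 3 mod 251 = 6

Answer: 6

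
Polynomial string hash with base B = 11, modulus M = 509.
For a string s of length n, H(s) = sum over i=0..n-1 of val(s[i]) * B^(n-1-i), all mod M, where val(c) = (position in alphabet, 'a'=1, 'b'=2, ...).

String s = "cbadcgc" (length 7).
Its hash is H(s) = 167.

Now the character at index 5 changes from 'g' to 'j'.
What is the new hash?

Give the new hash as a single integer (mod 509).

Answer: 200

Derivation:
val('g') = 7, val('j') = 10
Position k = 5, exponent = n-1-k = 1
B^1 mod M = 11^1 mod 509 = 11
Delta = (10 - 7) * 11 mod 509 = 33
New hash = (167 + 33) mod 509 = 200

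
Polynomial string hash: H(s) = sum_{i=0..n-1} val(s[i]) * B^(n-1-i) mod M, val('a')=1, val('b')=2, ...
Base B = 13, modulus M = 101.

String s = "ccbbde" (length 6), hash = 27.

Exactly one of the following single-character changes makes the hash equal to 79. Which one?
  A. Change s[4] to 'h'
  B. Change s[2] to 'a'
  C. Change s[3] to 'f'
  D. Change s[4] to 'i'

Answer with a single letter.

Option A: s[4]='d'->'h', delta=(8-4)*13^1 mod 101 = 52, hash=27+52 mod 101 = 79 <-- target
Option B: s[2]='b'->'a', delta=(1-2)*13^3 mod 101 = 25, hash=27+25 mod 101 = 52
Option C: s[3]='b'->'f', delta=(6-2)*13^2 mod 101 = 70, hash=27+70 mod 101 = 97
Option D: s[4]='d'->'i', delta=(9-4)*13^1 mod 101 = 65, hash=27+65 mod 101 = 92

Answer: A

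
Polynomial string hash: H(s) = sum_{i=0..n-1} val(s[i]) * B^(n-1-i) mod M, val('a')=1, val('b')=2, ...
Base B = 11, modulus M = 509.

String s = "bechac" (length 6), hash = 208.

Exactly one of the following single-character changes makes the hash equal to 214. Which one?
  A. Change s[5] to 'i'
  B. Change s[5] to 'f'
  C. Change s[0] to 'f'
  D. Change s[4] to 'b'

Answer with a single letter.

Answer: A

Derivation:
Option A: s[5]='c'->'i', delta=(9-3)*11^0 mod 509 = 6, hash=208+6 mod 509 = 214 <-- target
Option B: s[5]='c'->'f', delta=(6-3)*11^0 mod 509 = 3, hash=208+3 mod 509 = 211
Option C: s[0]='b'->'f', delta=(6-2)*11^5 mod 509 = 319, hash=208+319 mod 509 = 18
Option D: s[4]='a'->'b', delta=(2-1)*11^1 mod 509 = 11, hash=208+11 mod 509 = 219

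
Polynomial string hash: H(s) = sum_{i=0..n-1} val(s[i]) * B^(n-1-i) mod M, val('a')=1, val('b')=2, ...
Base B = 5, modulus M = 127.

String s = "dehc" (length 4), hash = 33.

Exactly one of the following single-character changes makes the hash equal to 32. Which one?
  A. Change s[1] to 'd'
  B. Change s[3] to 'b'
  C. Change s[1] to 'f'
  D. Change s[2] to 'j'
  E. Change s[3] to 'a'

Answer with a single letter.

Option A: s[1]='e'->'d', delta=(4-5)*5^2 mod 127 = 102, hash=33+102 mod 127 = 8
Option B: s[3]='c'->'b', delta=(2-3)*5^0 mod 127 = 126, hash=33+126 mod 127 = 32 <-- target
Option C: s[1]='e'->'f', delta=(6-5)*5^2 mod 127 = 25, hash=33+25 mod 127 = 58
Option D: s[2]='h'->'j', delta=(10-8)*5^1 mod 127 = 10, hash=33+10 mod 127 = 43
Option E: s[3]='c'->'a', delta=(1-3)*5^0 mod 127 = 125, hash=33+125 mod 127 = 31

Answer: B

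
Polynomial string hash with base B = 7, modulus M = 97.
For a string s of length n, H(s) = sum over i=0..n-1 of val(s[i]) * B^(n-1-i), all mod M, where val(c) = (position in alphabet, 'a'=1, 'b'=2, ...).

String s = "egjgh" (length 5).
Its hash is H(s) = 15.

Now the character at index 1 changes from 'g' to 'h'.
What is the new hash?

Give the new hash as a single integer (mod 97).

val('g') = 7, val('h') = 8
Position k = 1, exponent = n-1-k = 3
B^3 mod M = 7^3 mod 97 = 52
Delta = (8 - 7) * 52 mod 97 = 52
New hash = (15 + 52) mod 97 = 67

Answer: 67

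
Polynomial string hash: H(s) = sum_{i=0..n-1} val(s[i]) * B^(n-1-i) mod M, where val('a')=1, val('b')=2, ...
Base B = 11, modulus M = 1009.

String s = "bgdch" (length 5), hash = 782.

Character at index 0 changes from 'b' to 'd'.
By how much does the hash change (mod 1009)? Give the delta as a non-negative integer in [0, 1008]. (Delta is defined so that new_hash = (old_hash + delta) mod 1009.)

Delta formula: (val(new) - val(old)) * B^(n-1-k) mod M
  val('d') - val('b') = 4 - 2 = 2
  B^(n-1-k) = 11^4 mod 1009 = 515
  Delta = 2 * 515 mod 1009 = 21

Answer: 21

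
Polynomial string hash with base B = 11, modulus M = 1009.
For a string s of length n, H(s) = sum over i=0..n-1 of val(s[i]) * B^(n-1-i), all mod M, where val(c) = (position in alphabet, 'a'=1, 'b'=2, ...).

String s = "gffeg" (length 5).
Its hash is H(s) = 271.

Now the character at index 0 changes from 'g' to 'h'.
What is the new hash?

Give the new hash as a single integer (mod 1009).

Answer: 786

Derivation:
val('g') = 7, val('h') = 8
Position k = 0, exponent = n-1-k = 4
B^4 mod M = 11^4 mod 1009 = 515
Delta = (8 - 7) * 515 mod 1009 = 515
New hash = (271 + 515) mod 1009 = 786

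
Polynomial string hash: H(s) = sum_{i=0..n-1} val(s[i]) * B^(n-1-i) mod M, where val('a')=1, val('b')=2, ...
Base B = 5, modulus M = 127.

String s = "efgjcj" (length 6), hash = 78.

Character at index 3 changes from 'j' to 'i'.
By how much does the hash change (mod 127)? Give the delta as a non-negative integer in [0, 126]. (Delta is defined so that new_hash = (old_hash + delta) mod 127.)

Answer: 102

Derivation:
Delta formula: (val(new) - val(old)) * B^(n-1-k) mod M
  val('i') - val('j') = 9 - 10 = -1
  B^(n-1-k) = 5^2 mod 127 = 25
  Delta = -1 * 25 mod 127 = 102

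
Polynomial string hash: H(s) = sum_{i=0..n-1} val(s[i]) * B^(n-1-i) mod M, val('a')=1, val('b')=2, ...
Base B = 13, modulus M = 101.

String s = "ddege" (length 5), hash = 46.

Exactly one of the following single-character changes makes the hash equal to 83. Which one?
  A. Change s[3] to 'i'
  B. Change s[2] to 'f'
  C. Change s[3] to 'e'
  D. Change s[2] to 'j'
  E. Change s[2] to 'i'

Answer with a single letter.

Answer: D

Derivation:
Option A: s[3]='g'->'i', delta=(9-7)*13^1 mod 101 = 26, hash=46+26 mod 101 = 72
Option B: s[2]='e'->'f', delta=(6-5)*13^2 mod 101 = 68, hash=46+68 mod 101 = 13
Option C: s[3]='g'->'e', delta=(5-7)*13^1 mod 101 = 75, hash=46+75 mod 101 = 20
Option D: s[2]='e'->'j', delta=(10-5)*13^2 mod 101 = 37, hash=46+37 mod 101 = 83 <-- target
Option E: s[2]='e'->'i', delta=(9-5)*13^2 mod 101 = 70, hash=46+70 mod 101 = 15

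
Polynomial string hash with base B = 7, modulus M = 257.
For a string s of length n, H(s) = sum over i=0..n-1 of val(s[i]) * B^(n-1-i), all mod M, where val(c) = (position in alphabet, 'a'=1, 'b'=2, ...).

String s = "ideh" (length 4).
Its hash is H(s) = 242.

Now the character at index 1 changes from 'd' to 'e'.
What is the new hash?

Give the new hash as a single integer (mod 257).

val('d') = 4, val('e') = 5
Position k = 1, exponent = n-1-k = 2
B^2 mod M = 7^2 mod 257 = 49
Delta = (5 - 4) * 49 mod 257 = 49
New hash = (242 + 49) mod 257 = 34

Answer: 34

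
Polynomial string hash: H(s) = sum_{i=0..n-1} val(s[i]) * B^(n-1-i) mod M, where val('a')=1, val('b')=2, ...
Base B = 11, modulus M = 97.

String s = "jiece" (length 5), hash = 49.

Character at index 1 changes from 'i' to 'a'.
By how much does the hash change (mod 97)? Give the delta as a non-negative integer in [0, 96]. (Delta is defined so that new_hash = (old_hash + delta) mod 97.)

Delta formula: (val(new) - val(old)) * B^(n-1-k) mod M
  val('a') - val('i') = 1 - 9 = -8
  B^(n-1-k) = 11^3 mod 97 = 70
  Delta = -8 * 70 mod 97 = 22

Answer: 22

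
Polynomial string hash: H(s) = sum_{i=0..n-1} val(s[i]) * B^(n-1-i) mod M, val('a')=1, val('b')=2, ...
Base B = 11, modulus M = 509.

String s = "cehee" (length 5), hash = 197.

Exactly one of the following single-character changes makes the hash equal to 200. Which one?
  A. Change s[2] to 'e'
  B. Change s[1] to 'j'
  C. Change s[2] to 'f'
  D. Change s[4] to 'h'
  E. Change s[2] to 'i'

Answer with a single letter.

Answer: D

Derivation:
Option A: s[2]='h'->'e', delta=(5-8)*11^2 mod 509 = 146, hash=197+146 mod 509 = 343
Option B: s[1]='e'->'j', delta=(10-5)*11^3 mod 509 = 38, hash=197+38 mod 509 = 235
Option C: s[2]='h'->'f', delta=(6-8)*11^2 mod 509 = 267, hash=197+267 mod 509 = 464
Option D: s[4]='e'->'h', delta=(8-5)*11^0 mod 509 = 3, hash=197+3 mod 509 = 200 <-- target
Option E: s[2]='h'->'i', delta=(9-8)*11^2 mod 509 = 121, hash=197+121 mod 509 = 318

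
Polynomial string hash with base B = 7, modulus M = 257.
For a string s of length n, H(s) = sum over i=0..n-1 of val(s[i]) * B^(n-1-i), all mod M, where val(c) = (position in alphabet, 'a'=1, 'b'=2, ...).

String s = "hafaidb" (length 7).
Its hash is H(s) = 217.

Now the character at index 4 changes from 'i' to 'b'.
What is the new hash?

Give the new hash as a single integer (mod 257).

Answer: 131

Derivation:
val('i') = 9, val('b') = 2
Position k = 4, exponent = n-1-k = 2
B^2 mod M = 7^2 mod 257 = 49
Delta = (2 - 9) * 49 mod 257 = 171
New hash = (217 + 171) mod 257 = 131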